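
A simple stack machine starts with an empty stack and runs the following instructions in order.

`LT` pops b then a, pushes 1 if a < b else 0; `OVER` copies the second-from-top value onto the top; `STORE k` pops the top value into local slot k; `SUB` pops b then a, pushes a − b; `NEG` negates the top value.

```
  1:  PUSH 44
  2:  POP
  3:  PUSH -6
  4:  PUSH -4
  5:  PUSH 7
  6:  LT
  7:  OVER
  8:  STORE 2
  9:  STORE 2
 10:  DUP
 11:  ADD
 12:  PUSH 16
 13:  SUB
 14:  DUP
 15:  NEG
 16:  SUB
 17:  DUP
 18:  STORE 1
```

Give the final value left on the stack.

-56

PUSH 44 -> [44]
POP     -> []
PUSH -6 -> [-6]
PUSH -4 -> [-6, -4]
PUSH 7  -> [-6, -4, 7]
LT      -> [-6, 1]
OVER    -> [-6, 1, -6]
STORE 2 -> [-6, 1]
STORE 2 -> [-6]
DUP     -> [-6, -6]
ADD     -> [-12]
PUSH 16 -> [-12, 16]
SUB     -> [-28]
DUP     -> [-28, -28]
NEG     -> [-28, 28]
SUB     -> [-56]
DUP     -> [-56, -56]
STORE 1 -> [-56]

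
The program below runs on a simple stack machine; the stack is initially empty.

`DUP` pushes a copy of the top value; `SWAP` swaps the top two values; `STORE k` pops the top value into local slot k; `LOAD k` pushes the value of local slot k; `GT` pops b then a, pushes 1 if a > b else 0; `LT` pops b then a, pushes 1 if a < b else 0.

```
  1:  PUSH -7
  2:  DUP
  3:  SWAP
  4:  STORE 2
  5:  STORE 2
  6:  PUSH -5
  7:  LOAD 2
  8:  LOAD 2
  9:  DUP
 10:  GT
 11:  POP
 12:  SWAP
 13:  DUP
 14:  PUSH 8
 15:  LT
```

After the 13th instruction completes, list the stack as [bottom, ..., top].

[-7, -5, -5]

PUSH -7  [-7]
DUP      [-7, -7]
SWAP     [-7, -7]
STORE 2  [-7]
STORE 2  []
PUSH -5  [-5]
LOAD 2   [-5, -7]
LOAD 2   [-5, -7, -7]
DUP      [-5, -7, -7, -7]
GT       [-5, -7, 0]
POP      [-5, -7]
SWAP     [-7, -5]
DUP      [-7, -5, -5]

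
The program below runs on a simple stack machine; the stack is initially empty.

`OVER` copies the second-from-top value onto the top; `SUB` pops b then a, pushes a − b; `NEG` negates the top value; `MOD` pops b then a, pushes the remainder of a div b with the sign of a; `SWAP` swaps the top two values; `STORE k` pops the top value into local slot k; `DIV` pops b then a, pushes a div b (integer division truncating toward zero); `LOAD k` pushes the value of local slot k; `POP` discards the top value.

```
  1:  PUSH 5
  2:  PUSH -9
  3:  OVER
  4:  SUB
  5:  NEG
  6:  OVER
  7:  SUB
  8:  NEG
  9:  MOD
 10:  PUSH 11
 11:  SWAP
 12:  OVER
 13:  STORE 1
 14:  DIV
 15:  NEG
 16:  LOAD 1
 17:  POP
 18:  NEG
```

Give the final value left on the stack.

PUSH 5  : 5
PUSH -9 : 5 -9
OVER    : 5 -9 5
SUB     : 5 -14
NEG     : 5 14
OVER    : 5 14 5
SUB     : 5 9
NEG     : 5 -9
MOD     : 5
PUSH 11 : 5 11
SWAP    : 11 5
OVER    : 11 5 11
STORE 1 : 11 5
DIV     : 2
NEG     : -2
LOAD 1  : -2 11
POP     : -2
NEG     : 2

2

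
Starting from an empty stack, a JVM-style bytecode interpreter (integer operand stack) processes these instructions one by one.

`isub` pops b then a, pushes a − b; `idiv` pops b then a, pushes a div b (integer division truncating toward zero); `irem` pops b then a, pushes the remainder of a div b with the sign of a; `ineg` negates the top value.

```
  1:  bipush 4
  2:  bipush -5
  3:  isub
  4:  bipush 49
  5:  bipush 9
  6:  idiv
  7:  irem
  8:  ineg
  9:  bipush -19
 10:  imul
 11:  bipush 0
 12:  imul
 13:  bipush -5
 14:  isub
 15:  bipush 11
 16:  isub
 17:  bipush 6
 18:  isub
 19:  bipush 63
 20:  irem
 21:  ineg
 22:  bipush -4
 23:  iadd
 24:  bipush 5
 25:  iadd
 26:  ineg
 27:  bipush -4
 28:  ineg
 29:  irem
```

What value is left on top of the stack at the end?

bipush 4    4
bipush -5   4 -5
isub        9
bipush 49   9 49
bipush 9    9 49 9
idiv        9 5
irem        4
ineg        -4
bipush -19  -4 -19
imul        76
bipush 0    76 0
imul        0
bipush -5   0 -5
isub        5
bipush 11   5 11
isub        -6
bipush 6    -6 6
isub        -12
bipush 63   -12 63
irem        -12
ineg        12
bipush -4   12 -4
iadd        8
bipush 5    8 5
iadd        13
ineg        -13
bipush -4   -13 -4
ineg        -13 4
irem        -1

-1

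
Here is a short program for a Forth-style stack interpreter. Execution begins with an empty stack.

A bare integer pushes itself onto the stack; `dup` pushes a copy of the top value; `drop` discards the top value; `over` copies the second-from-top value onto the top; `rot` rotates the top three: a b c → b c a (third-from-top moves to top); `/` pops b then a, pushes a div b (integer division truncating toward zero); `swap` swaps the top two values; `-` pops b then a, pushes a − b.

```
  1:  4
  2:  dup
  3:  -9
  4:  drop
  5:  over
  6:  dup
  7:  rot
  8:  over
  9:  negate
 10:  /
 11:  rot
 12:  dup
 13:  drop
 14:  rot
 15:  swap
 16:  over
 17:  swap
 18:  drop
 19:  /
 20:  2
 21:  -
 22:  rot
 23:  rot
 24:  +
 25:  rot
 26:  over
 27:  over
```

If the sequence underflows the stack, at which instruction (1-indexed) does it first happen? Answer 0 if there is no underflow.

25

4      : [4]
dup    : [4, 4]
-9     : [4, 4, -9]
drop   : [4, 4]
over   : [4, 4, 4]
dup    : [4, 4, 4, 4]
rot    : [4, 4, 4, 4]
over   : [4, 4, 4, 4, 4]
negate : [4, 4, 4, 4, -4]
/      : [4, 4, 4, -1]
rot    : [4, 4, -1, 4]
dup    : [4, 4, -1, 4, 4]
drop   : [4, 4, -1, 4]
rot    : [4, -1, 4, 4]
swap   : [4, -1, 4, 4]
over   : [4, -1, 4, 4, 4]
swap   : [4, -1, 4, 4, 4]
drop   : [4, -1, 4, 4]
/      : [4, -1, 1]
2      : [4, -1, 1, 2]
-      : [4, -1, -1]
rot    : [-1, -1, 4]
rot    : [-1, 4, -1]
+      : [-1, 3]
rot  — needs 3 operands, stack has 2 → underflow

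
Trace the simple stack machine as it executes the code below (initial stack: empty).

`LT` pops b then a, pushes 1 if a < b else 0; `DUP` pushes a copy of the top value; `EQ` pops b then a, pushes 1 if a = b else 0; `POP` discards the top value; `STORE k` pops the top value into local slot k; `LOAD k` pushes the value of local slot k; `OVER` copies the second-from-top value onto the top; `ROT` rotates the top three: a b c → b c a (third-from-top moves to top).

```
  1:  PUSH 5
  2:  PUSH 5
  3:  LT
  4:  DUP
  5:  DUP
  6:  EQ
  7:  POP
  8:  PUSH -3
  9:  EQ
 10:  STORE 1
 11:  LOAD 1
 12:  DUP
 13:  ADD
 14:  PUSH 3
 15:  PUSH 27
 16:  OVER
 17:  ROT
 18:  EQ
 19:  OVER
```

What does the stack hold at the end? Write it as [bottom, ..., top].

PUSH 5  → 5
PUSH 5  → 5 5
LT      → 0
DUP     → 0 0
DUP     → 0 0 0
EQ      → 0 1
POP     → 0
PUSH -3 → 0 -3
EQ      → 0
STORE 1 → (empty)
LOAD 1  → 0
DUP     → 0 0
ADD     → 0
PUSH 3  → 0 3
PUSH 27 → 0 3 27
OVER    → 0 3 27 3
ROT     → 0 27 3 3
EQ      → 0 27 1
OVER    → 0 27 1 27

[0, 27, 1, 27]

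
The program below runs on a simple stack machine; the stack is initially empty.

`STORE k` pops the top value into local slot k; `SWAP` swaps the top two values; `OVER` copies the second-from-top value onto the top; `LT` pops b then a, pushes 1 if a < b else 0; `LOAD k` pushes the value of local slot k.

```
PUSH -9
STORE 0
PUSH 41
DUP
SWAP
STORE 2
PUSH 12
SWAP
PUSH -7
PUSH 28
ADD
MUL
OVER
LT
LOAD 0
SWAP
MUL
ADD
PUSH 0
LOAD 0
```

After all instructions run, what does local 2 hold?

41

PUSH -9 -> [-9]
STORE 0 -> []
PUSH 41 -> [41]
DUP     -> [41, 41]
SWAP    -> [41, 41]
STORE 2 -> [41]
PUSH 12 -> [41, 12]
SWAP    -> [12, 41]
PUSH -7 -> [12, 41, -7]
PUSH 28 -> [12, 41, -7, 28]
ADD     -> [12, 41, 21]
MUL     -> [12, 861]
OVER    -> [12, 861, 12]
LT      -> [12, 0]
LOAD 0  -> [12, 0, -9]
SWAP    -> [12, -9, 0]
MUL     -> [12, 0]
ADD     -> [12]
PUSH 0  -> [12, 0]
LOAD 0  -> [12, 0, -9]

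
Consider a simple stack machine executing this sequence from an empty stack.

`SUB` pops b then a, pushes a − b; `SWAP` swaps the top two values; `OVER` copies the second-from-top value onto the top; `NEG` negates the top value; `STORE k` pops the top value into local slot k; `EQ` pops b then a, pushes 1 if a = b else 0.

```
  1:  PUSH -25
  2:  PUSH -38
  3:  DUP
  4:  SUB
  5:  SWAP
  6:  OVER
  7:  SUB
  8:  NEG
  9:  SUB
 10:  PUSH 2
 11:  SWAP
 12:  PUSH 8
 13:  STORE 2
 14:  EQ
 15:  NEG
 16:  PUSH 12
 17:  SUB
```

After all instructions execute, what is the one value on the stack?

PUSH -25 -> [-25]
PUSH -38 -> [-25, -38]
DUP      -> [-25, -38, -38]
SUB      -> [-25, 0]
SWAP     -> [0, -25]
OVER     -> [0, -25, 0]
SUB      -> [0, -25]
NEG      -> [0, 25]
SUB      -> [-25]
PUSH 2   -> [-25, 2]
SWAP     -> [2, -25]
PUSH 8   -> [2, -25, 8]
STORE 2  -> [2, -25]
EQ       -> [0]
NEG      -> [0]
PUSH 12  -> [0, 12]
SUB      -> [-12]

-12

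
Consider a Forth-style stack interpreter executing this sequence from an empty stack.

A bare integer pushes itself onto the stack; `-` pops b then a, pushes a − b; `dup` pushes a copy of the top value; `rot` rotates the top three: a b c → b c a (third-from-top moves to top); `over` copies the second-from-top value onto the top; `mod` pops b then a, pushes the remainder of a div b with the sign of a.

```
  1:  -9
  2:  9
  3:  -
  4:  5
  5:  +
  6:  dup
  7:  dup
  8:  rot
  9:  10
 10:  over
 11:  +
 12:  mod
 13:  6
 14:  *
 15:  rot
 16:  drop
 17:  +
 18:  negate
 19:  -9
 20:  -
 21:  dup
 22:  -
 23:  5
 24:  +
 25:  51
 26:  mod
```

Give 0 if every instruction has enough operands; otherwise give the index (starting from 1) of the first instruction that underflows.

-9     → [-9]
9      → [-9, 9]
-      → [-18]
5      → [-18, 5]
+      → [-13]
dup    → [-13, -13]
dup    → [-13, -13, -13]
rot    → [-13, -13, -13]
10     → [-13, -13, -13, 10]
over   → [-13, -13, -13, 10, -13]
+      → [-13, -13, -13, -3]
mod    → [-13, -13, -1]
6      → [-13, -13, -1, 6]
*      → [-13, -13, -6]
rot    → [-13, -6, -13]
drop   → [-13, -6]
+      → [-19]
negate → [19]
-9     → [19, -9]
-      → [28]
dup    → [28, 28]
-      → [0]
5      → [0, 5]
+      → [5]
51     → [5, 51]
mod    → [5]

0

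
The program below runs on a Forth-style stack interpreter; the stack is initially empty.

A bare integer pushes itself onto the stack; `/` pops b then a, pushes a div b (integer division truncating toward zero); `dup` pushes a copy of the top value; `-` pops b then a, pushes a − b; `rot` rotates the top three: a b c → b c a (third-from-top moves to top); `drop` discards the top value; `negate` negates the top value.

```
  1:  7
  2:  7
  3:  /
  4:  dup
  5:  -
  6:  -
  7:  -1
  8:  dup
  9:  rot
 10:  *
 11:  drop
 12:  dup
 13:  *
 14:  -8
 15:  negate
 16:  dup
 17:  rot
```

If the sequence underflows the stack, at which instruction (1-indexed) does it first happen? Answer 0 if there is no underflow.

6

7   → 7
7   → 7 7
/   → 1
dup → 1 1
-   → 0
-  — needs 2 operands, stack has 1 → underflow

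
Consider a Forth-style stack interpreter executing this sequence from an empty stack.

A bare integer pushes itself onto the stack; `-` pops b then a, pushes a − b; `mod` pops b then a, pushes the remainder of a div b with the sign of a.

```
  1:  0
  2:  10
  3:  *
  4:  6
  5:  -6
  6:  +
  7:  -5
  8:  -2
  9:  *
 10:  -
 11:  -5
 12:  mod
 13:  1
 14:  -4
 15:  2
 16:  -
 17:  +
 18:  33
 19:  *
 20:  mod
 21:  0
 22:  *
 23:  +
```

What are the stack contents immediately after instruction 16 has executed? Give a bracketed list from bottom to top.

0    [0]
10   [0, 10]
*    [0]
6    [0, 6]
-6   [0, 6, -6]
+    [0, 0]
-5   [0, 0, -5]
-2   [0, 0, -5, -2]
*    [0, 0, 10]
-    [0, -10]
-5   [0, -10, -5]
mod  [0, 0]
1    [0, 0, 1]
-4   [0, 0, 1, -4]
2    [0, 0, 1, -4, 2]
-    [0, 0, 1, -6]

[0, 0, 1, -6]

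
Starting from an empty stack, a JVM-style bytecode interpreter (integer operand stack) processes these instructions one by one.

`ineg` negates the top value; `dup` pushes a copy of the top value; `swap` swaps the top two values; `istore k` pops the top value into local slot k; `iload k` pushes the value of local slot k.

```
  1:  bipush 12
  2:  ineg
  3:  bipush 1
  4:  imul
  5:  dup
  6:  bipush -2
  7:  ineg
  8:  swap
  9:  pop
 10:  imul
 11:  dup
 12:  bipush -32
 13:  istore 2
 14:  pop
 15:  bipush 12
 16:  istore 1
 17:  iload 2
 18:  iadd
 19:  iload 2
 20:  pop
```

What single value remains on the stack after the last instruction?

bipush 12  -> [12]
ineg       -> [-12]
bipush 1   -> [-12, 1]
imul       -> [-12]
dup        -> [-12, -12]
bipush -2  -> [-12, -12, -2]
ineg       -> [-12, -12, 2]
swap       -> [-12, 2, -12]
pop        -> [-12, 2]
imul       -> [-24]
dup        -> [-24, -24]
bipush -32 -> [-24, -24, -32]
istore 2   -> [-24, -24]
pop        -> [-24]
bipush 12  -> [-24, 12]
istore 1   -> [-24]
iload 2    -> [-24, -32]
iadd       -> [-56]
iload 2    -> [-56, -32]
pop        -> [-56]

-56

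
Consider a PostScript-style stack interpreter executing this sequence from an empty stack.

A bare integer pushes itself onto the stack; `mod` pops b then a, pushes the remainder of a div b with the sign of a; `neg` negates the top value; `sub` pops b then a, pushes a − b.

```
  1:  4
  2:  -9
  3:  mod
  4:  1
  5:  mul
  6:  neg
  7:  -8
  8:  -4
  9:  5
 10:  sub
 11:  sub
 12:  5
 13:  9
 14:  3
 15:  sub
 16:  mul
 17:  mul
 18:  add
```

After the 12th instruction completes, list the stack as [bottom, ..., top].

[-4, 1, 5]

4   → [4]
-9  → [4, -9]
mod → [4]
1   → [4, 1]
mul → [4]
neg → [-4]
-8  → [-4, -8]
-4  → [-4, -8, -4]
5   → [-4, -8, -4, 5]
sub → [-4, -8, -9]
sub → [-4, 1]
5   → [-4, 1, 5]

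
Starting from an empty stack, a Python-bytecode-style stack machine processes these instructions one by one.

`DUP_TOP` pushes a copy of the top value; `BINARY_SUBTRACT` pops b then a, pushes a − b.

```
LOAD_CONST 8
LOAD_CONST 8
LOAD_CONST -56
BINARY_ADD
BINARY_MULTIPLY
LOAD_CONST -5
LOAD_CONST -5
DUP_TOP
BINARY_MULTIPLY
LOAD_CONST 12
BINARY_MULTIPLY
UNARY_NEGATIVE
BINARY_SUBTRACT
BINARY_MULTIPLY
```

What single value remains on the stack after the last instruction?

LOAD_CONST 8    : 8
LOAD_CONST 8    : 8 8
LOAD_CONST -56  : 8 8 -56
BINARY_ADD      : 8 -48
BINARY_MULTIPLY : -384
LOAD_CONST -5   : -384 -5
LOAD_CONST -5   : -384 -5 -5
DUP_TOP         : -384 -5 -5 -5
BINARY_MULTIPLY : -384 -5 25
LOAD_CONST 12   : -384 -5 25 12
BINARY_MULTIPLY : -384 -5 300
UNARY_NEGATIVE  : -384 -5 -300
BINARY_SUBTRACT : -384 295
BINARY_MULTIPLY : -113280

-113280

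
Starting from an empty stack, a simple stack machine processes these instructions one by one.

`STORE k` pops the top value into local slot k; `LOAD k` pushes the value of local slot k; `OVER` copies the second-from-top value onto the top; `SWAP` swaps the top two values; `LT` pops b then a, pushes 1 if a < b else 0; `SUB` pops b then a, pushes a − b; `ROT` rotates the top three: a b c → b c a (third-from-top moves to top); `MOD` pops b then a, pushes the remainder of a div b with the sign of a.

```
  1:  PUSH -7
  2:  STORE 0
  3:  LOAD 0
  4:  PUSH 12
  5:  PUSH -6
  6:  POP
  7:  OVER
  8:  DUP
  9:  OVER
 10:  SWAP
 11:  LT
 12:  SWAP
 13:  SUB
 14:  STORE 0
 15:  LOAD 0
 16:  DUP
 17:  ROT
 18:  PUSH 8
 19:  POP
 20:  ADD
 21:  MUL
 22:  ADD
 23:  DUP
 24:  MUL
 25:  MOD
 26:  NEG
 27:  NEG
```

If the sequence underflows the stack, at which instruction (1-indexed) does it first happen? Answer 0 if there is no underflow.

PUSH -7 : -7
STORE 0 : (empty)
LOAD 0  : -7
PUSH 12 : -7 12
PUSH -6 : -7 12 -6
POP     : -7 12
OVER    : -7 12 -7
DUP     : -7 12 -7 -7
OVER    : -7 12 -7 -7 -7
SWAP    : -7 12 -7 -7 -7
LT      : -7 12 -7 0
SWAP    : -7 12 0 -7
SUB     : -7 12 7
STORE 0 : -7 12
LOAD 0  : -7 12 7
DUP     : -7 12 7 7
ROT     : -7 7 7 12
PUSH 8  : -7 7 7 12 8
POP     : -7 7 7 12
ADD     : -7 7 19
MUL     : -7 133
ADD     : 126
DUP     : 126 126
MUL     : 15876
MOD  — needs 2 operands, stack has 1 → underflow

25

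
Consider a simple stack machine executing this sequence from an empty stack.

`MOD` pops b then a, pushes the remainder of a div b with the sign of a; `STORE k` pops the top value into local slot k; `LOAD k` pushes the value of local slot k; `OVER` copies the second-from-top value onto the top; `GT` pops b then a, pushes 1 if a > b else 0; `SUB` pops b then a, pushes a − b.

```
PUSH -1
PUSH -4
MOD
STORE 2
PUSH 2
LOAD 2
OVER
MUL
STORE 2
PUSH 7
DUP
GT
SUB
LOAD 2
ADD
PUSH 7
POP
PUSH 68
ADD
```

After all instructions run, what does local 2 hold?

PUSH -1 -> -1
PUSH -4 -> -1 -4
MOD     -> -1
STORE 2 -> (empty)
PUSH 2  -> 2
LOAD 2  -> 2 -1
OVER    -> 2 -1 2
MUL     -> 2 -2
STORE 2 -> 2
PUSH 7  -> 2 7
DUP     -> 2 7 7
GT      -> 2 0
SUB     -> 2
LOAD 2  -> 2 -2
ADD     -> 0
PUSH 7  -> 0 7
POP     -> 0
PUSH 68 -> 0 68
ADD     -> 68

-2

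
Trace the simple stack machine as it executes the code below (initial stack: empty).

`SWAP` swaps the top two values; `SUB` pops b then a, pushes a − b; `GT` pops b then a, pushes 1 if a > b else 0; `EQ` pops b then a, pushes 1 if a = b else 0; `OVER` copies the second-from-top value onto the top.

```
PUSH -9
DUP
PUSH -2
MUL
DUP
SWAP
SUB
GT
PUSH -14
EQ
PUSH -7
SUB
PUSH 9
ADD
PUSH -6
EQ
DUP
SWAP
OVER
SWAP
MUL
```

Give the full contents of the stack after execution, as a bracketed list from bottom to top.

[0, 0]

PUSH -9  -> -9
DUP      -> -9 -9
PUSH -2  -> -9 -9 -2
MUL      -> -9 18
DUP      -> -9 18 18
SWAP     -> -9 18 18
SUB      -> -9 0
GT       -> 0
PUSH -14 -> 0 -14
EQ       -> 0
PUSH -7  -> 0 -7
SUB      -> 7
PUSH 9   -> 7 9
ADD      -> 16
PUSH -6  -> 16 -6
EQ       -> 0
DUP      -> 0 0
SWAP     -> 0 0
OVER     -> 0 0 0
SWAP     -> 0 0 0
MUL      -> 0 0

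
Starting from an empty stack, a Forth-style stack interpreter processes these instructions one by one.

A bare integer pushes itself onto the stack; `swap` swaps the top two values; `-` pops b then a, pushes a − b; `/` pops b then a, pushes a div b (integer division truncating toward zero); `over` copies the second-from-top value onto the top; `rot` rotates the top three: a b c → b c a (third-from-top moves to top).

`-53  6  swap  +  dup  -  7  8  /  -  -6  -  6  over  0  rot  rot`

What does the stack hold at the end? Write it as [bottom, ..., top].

-53  : [-53]
6    : [-53, 6]
swap : [6, -53]
+    : [-47]
dup  : [-47, -47]
-    : [0]
7    : [0, 7]
8    : [0, 7, 8]
/    : [0, 0]
-    : [0]
-6   : [0, -6]
-    : [6]
6    : [6, 6]
over : [6, 6, 6]
0    : [6, 6, 6, 0]
rot  : [6, 6, 0, 6]
rot  : [6, 0, 6, 6]

[6, 0, 6, 6]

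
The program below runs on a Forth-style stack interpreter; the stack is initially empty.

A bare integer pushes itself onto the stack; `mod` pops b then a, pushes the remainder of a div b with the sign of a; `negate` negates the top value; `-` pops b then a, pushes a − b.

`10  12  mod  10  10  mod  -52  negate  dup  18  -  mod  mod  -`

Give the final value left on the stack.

10

10     -> [10]
12     -> [10, 12]
mod    -> [10]
10     -> [10, 10]
10     -> [10, 10, 10]
mod    -> [10, 0]
-52    -> [10, 0, -52]
negate -> [10, 0, 52]
dup    -> [10, 0, 52, 52]
18     -> [10, 0, 52, 52, 18]
-      -> [10, 0, 52, 34]
mod    -> [10, 0, 18]
mod    -> [10, 0]
-      -> [10]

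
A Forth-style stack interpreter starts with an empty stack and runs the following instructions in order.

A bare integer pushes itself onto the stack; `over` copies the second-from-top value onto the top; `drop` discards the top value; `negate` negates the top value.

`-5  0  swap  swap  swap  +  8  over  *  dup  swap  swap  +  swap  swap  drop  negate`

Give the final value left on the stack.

-5     → [-5]
0      → [-5, 0]
swap   → [0, -5]
swap   → [-5, 0]
swap   → [0, -5]
+      → [-5]
8      → [-5, 8]
over   → [-5, 8, -5]
*      → [-5, -40]
dup    → [-5, -40, -40]
swap   → [-5, -40, -40]
swap   → [-5, -40, -40]
+      → [-5, -80]
swap   → [-80, -5]
swap   → [-5, -80]
drop   → [-5]
negate → [5]

5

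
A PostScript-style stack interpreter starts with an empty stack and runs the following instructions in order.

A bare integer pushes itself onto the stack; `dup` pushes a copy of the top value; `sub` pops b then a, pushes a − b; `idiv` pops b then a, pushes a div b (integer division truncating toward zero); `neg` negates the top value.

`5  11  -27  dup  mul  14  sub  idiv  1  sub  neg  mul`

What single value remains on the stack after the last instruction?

5    : [5]
11   : [5, 11]
-27  : [5, 11, -27]
dup  : [5, 11, -27, -27]
mul  : [5, 11, 729]
14   : [5, 11, 729, 14]
sub  : [5, 11, 715]
idiv : [5, 0]
1    : [5, 0, 1]
sub  : [5, -1]
neg  : [5, 1]
mul  : [5]

5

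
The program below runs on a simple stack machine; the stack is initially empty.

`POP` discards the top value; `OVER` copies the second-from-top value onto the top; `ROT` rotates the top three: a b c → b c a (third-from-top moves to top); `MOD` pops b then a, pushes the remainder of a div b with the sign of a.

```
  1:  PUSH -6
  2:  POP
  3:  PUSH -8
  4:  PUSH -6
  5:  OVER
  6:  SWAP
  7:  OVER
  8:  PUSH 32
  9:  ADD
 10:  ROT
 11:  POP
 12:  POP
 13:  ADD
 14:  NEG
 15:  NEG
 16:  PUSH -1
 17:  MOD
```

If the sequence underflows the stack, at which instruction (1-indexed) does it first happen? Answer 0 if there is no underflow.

PUSH -6 -> -6
POP     -> (empty)
PUSH -8 -> -8
PUSH -6 -> -8 -6
OVER    -> -8 -6 -8
SWAP    -> -8 -8 -6
OVER    -> -8 -8 -6 -8
PUSH 32 -> -8 -8 -6 -8 32
ADD     -> -8 -8 -6 24
ROT     -> -8 -6 24 -8
POP     -> -8 -6 24
POP     -> -8 -6
ADD     -> -14
NEG     -> 14
NEG     -> -14
PUSH -1 -> -14 -1
MOD     -> 0

0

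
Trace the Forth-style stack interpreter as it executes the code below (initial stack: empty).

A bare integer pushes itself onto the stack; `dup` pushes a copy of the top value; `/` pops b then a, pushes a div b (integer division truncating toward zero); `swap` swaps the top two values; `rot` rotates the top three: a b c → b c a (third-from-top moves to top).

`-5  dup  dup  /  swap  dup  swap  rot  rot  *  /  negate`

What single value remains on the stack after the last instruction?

-1

-5      -5
dup     -5 -5
dup     -5 -5 -5
/       -5 1
swap    1 -5
dup     1 -5 -5
swap    1 -5 -5
rot     -5 -5 1
rot     -5 1 -5
*       -5 -5
/       1
negate  -1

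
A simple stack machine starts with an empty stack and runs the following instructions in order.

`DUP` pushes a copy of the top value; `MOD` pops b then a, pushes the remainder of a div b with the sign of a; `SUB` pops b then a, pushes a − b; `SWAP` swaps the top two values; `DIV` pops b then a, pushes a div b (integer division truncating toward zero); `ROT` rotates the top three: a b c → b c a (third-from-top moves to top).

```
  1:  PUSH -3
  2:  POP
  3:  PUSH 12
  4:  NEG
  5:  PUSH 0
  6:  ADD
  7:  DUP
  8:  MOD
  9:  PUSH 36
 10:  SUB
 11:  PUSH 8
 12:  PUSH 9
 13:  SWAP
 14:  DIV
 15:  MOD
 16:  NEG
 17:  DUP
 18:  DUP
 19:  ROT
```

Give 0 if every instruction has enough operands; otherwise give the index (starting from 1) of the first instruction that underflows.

0

PUSH -3 → [-3]
POP     → []
PUSH 12 → [12]
NEG     → [-12]
PUSH 0  → [-12, 0]
ADD     → [-12]
DUP     → [-12, -12]
MOD     → [0]
PUSH 36 → [0, 36]
SUB     → [-36]
PUSH 8  → [-36, 8]
PUSH 9  → [-36, 8, 9]
SWAP    → [-36, 9, 8]
DIV     → [-36, 1]
MOD     → [0]
NEG     → [0]
DUP     → [0, 0]
DUP     → [0, 0, 0]
ROT     → [0, 0, 0]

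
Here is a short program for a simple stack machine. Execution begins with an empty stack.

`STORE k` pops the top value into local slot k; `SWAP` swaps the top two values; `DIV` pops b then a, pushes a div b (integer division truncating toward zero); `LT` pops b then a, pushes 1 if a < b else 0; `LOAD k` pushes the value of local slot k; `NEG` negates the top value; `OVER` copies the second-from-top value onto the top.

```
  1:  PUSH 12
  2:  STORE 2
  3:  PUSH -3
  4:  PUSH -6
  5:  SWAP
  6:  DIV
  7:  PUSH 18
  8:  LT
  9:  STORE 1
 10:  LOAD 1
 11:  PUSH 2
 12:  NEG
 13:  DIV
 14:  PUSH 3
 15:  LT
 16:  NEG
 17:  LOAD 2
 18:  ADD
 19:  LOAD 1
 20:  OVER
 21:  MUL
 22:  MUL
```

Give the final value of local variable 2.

PUSH 12  12
STORE 2  (empty)
PUSH -3  -3
PUSH -6  -3 -6
SWAP     -6 -3
DIV      2
PUSH 18  2 18
LT       1
STORE 1  (empty)
LOAD 1   1
PUSH 2   1 2
NEG      1 -2
DIV      0
PUSH 3   0 3
LT       1
NEG      -1
LOAD 2   -1 12
ADD      11
LOAD 1   11 1
OVER     11 1 11
MUL      11 11
MUL      121

12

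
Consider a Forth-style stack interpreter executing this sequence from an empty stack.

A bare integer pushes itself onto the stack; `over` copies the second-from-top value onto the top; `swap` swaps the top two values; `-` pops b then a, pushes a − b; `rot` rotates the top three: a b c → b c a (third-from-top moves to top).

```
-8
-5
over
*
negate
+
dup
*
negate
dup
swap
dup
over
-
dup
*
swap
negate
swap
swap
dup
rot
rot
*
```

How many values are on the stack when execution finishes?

-8     -> -8
-5     -> -8 -5
over   -> -8 -5 -8
*      -> -8 40
negate -> -8 -40
+      -> -48
dup    -> -48 -48
*      -> 2304
negate -> -2304
dup    -> -2304 -2304
swap   -> -2304 -2304
dup    -> -2304 -2304 -2304
over   -> -2304 -2304 -2304 -2304
-      -> -2304 -2304 0
dup    -> -2304 -2304 0 0
*      -> -2304 -2304 0
swap   -> -2304 0 -2304
negate -> -2304 0 2304
swap   -> -2304 2304 0
swap   -> -2304 0 2304
dup    -> -2304 0 2304 2304
rot    -> -2304 2304 2304 0
rot    -> -2304 2304 0 2304
*      -> -2304 2304 0

3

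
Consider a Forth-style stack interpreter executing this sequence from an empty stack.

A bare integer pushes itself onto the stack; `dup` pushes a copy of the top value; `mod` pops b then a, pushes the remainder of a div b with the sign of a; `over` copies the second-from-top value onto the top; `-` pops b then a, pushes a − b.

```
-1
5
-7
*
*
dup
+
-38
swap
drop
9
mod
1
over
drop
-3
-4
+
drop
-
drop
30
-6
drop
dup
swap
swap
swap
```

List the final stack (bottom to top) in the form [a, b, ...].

[30, 30]

-1   → [-1]
5    → [-1, 5]
-7   → [-1, 5, -7]
*    → [-1, -35]
*    → [35]
dup  → [35, 35]
+    → [70]
-38  → [70, -38]
swap → [-38, 70]
drop → [-38]
9    → [-38, 9]
mod  → [-2]
1    → [-2, 1]
over → [-2, 1, -2]
drop → [-2, 1]
-3   → [-2, 1, -3]
-4   → [-2, 1, -3, -4]
+    → [-2, 1, -7]
drop → [-2, 1]
-    → [-3]
drop → []
30   → [30]
-6   → [30, -6]
drop → [30]
dup  → [30, 30]
swap → [30, 30]
swap → [30, 30]
swap → [30, 30]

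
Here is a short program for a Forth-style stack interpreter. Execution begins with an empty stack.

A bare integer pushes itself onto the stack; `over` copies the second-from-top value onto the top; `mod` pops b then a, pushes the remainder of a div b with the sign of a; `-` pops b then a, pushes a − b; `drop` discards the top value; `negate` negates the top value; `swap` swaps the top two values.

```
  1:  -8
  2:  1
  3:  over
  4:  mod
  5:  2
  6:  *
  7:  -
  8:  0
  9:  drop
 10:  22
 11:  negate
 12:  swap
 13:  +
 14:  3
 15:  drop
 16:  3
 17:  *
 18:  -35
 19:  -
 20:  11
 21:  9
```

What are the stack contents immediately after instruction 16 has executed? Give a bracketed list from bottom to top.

-8     -> -8
1      -> -8 1
over   -> -8 1 -8
mod    -> -8 1
2      -> -8 1 2
*      -> -8 2
-      -> -10
0      -> -10 0
drop   -> -10
22     -> -10 22
negate -> -10 -22
swap   -> -22 -10
+      -> -32
3      -> -32 3
drop   -> -32
3      -> -32 3

[-32, 3]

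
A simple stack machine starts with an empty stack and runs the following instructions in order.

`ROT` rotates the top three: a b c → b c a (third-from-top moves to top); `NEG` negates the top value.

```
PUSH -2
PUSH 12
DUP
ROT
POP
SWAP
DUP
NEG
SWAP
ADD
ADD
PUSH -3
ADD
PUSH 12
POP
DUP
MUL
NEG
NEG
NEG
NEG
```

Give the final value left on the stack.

81

PUSH -2 → [-2]
PUSH 12 → [-2, 12]
DUP     → [-2, 12, 12]
ROT     → [12, 12, -2]
POP     → [12, 12]
SWAP    → [12, 12]
DUP     → [12, 12, 12]
NEG     → [12, 12, -12]
SWAP    → [12, -12, 12]
ADD     → [12, 0]
ADD     → [12]
PUSH -3 → [12, -3]
ADD     → [9]
PUSH 12 → [9, 12]
POP     → [9]
DUP     → [9, 9]
MUL     → [81]
NEG     → [-81]
NEG     → [81]
NEG     → [-81]
NEG     → [81]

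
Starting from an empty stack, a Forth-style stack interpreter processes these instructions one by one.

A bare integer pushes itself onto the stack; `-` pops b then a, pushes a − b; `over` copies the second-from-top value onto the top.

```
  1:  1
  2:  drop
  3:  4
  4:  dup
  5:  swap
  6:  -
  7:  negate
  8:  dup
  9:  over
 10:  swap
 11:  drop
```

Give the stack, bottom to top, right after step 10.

[0, 0, 0]

1      → [1]
drop   → []
4      → [4]
dup    → [4, 4]
swap   → [4, 4]
-      → [0]
negate → [0]
dup    → [0, 0]
over   → [0, 0, 0]
swap   → [0, 0, 0]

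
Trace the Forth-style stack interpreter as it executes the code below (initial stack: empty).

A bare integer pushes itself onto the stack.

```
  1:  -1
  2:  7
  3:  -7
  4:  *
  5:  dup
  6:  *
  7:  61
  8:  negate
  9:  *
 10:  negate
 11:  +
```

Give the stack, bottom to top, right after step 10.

[-1, 146461]

-1      -1
7       -1 7
-7      -1 7 -7
*       -1 -49
dup     -1 -49 -49
*       -1 2401
61      -1 2401 61
negate  -1 2401 -61
*       -1 -146461
negate  -1 146461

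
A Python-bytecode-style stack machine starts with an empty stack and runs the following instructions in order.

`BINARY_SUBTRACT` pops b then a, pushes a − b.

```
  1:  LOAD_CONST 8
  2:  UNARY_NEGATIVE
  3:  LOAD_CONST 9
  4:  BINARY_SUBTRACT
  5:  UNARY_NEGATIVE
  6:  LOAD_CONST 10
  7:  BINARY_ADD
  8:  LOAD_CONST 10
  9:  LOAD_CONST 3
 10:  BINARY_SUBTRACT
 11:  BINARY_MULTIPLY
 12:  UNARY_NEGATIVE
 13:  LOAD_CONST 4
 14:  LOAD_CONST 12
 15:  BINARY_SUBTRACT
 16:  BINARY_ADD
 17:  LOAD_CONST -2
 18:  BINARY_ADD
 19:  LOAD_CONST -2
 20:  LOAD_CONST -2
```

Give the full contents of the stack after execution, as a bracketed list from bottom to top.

[-199, -2, -2]

LOAD_CONST 8     8
UNARY_NEGATIVE   -8
LOAD_CONST 9     -8 9
BINARY_SUBTRACT  -17
UNARY_NEGATIVE   17
LOAD_CONST 10    17 10
BINARY_ADD       27
LOAD_CONST 10    27 10
LOAD_CONST 3     27 10 3
BINARY_SUBTRACT  27 7
BINARY_MULTIPLY  189
UNARY_NEGATIVE   -189
LOAD_CONST 4     -189 4
LOAD_CONST 12    -189 4 12
BINARY_SUBTRACT  -189 -8
BINARY_ADD       -197
LOAD_CONST -2    -197 -2
BINARY_ADD       -199
LOAD_CONST -2    -199 -2
LOAD_CONST -2    -199 -2 -2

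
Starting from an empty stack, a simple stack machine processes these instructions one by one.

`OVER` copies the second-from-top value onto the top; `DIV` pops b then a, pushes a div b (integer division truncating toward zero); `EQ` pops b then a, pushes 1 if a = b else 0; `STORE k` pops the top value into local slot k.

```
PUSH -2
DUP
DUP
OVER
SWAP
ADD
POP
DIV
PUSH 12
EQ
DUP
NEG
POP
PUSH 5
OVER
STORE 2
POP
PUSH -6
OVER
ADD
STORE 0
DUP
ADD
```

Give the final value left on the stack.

0

PUSH -2 : -2
DUP     : -2 -2
DUP     : -2 -2 -2
OVER    : -2 -2 -2 -2
SWAP    : -2 -2 -2 -2
ADD     : -2 -2 -4
POP     : -2 -2
DIV     : 1
PUSH 12 : 1 12
EQ      : 0
DUP     : 0 0
NEG     : 0 0
POP     : 0
PUSH 5  : 0 5
OVER    : 0 5 0
STORE 2 : 0 5
POP     : 0
PUSH -6 : 0 -6
OVER    : 0 -6 0
ADD     : 0 -6
STORE 0 : 0
DUP     : 0 0
ADD     : 0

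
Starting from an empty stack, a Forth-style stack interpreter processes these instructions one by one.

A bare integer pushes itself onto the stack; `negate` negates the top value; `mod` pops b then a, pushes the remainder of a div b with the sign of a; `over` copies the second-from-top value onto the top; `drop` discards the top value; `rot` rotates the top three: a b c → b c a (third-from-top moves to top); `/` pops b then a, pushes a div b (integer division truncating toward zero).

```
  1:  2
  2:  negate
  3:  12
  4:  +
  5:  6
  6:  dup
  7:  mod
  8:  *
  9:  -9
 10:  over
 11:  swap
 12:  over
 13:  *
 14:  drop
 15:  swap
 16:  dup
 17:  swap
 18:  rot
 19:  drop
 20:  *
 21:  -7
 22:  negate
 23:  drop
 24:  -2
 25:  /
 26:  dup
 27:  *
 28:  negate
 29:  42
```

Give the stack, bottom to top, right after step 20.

[0]

2      : 2
negate : -2
12     : -2 12
+      : 10
6      : 10 6
dup    : 10 6 6
mod    : 10 0
*      : 0
-9     : 0 -9
over   : 0 -9 0
swap   : 0 0 -9
over   : 0 0 -9 0
*      : 0 0 0
drop   : 0 0
swap   : 0 0
dup    : 0 0 0
swap   : 0 0 0
rot    : 0 0 0
drop   : 0 0
*      : 0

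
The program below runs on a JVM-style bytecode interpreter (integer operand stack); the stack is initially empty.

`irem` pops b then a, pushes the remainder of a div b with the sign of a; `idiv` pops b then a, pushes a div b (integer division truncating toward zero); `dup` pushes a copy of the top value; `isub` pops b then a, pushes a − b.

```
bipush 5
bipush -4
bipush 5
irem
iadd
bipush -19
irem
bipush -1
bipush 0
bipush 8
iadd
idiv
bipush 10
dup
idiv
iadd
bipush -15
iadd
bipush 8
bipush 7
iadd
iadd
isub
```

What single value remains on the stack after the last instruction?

0

bipush 5   -> 5
bipush -4  -> 5 -4
bipush 5   -> 5 -4 5
irem       -> 5 -4
iadd       -> 1
bipush -19 -> 1 -19
irem       -> 1
bipush -1  -> 1 -1
bipush 0   -> 1 -1 0
bipush 8   -> 1 -1 0 8
iadd       -> 1 -1 8
idiv       -> 1 0
bipush 10  -> 1 0 10
dup        -> 1 0 10 10
idiv       -> 1 0 1
iadd       -> 1 1
bipush -15 -> 1 1 -15
iadd       -> 1 -14
bipush 8   -> 1 -14 8
bipush 7   -> 1 -14 8 7
iadd       -> 1 -14 15
iadd       -> 1 1
isub       -> 0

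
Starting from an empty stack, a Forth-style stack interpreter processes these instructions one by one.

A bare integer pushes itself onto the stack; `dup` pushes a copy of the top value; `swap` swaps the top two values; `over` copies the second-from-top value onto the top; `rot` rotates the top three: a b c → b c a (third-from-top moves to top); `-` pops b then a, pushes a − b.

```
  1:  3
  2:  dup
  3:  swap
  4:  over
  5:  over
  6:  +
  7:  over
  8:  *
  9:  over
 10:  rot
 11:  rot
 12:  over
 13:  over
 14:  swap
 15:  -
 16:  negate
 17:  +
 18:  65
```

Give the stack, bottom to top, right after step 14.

[3, 3, 3, 18, 18, 3]

3    → [3]
dup  → [3, 3]
swap → [3, 3]
over → [3, 3, 3]
over → [3, 3, 3, 3]
+    → [3, 3, 6]
over → [3, 3, 6, 3]
*    → [3, 3, 18]
over → [3, 3, 18, 3]
rot  → [3, 18, 3, 3]
rot  → [3, 3, 3, 18]
over → [3, 3, 3, 18, 3]
over → [3, 3, 3, 18, 3, 18]
swap → [3, 3, 3, 18, 18, 3]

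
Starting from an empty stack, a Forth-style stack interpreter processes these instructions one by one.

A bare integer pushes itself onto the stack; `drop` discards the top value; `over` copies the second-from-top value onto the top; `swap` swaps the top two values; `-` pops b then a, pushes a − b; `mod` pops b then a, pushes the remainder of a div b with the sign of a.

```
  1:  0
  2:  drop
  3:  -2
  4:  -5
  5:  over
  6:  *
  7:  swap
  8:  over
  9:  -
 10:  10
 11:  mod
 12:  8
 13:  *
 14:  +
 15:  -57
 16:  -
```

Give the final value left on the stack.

51

0    : [0]
drop : []
-2   : [-2]
-5   : [-2, -5]
over : [-2, -5, -2]
*    : [-2, 10]
swap : [10, -2]
over : [10, -2, 10]
-    : [10, -12]
10   : [10, -12, 10]
mod  : [10, -2]
8    : [10, -2, 8]
*    : [10, -16]
+    : [-6]
-57  : [-6, -57]
-    : [51]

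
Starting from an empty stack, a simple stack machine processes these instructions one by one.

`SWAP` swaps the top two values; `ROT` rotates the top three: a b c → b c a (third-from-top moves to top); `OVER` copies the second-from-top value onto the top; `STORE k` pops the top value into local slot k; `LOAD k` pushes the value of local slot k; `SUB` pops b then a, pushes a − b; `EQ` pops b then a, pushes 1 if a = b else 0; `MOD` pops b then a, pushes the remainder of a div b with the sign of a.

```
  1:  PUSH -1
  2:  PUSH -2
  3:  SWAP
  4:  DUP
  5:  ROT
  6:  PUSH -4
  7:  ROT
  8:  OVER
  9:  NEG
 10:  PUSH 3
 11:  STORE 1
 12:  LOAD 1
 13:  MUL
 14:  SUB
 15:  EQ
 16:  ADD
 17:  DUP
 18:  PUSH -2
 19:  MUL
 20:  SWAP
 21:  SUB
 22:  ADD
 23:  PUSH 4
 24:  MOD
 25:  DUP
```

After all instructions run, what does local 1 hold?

3

PUSH -1 : [-1]
PUSH -2 : [-1, -2]
SWAP    : [-2, -1]
DUP     : [-2, -1, -1]
ROT     : [-1, -1, -2]
PUSH -4 : [-1, -1, -2, -4]
ROT     : [-1, -2, -4, -1]
OVER    : [-1, -2, -4, -1, -4]
NEG     : [-1, -2, -4, -1, 4]
PUSH 3  : [-1, -2, -4, -1, 4, 3]
STORE 1 : [-1, -2, -4, -1, 4]
LOAD 1  : [-1, -2, -4, -1, 4, 3]
MUL     : [-1, -2, -4, -1, 12]
SUB     : [-1, -2, -4, -13]
EQ      : [-1, -2, 0]
ADD     : [-1, -2]
DUP     : [-1, -2, -2]
PUSH -2 : [-1, -2, -2, -2]
MUL     : [-1, -2, 4]
SWAP    : [-1, 4, -2]
SUB     : [-1, 6]
ADD     : [5]
PUSH 4  : [5, 4]
MOD     : [1]
DUP     : [1, 1]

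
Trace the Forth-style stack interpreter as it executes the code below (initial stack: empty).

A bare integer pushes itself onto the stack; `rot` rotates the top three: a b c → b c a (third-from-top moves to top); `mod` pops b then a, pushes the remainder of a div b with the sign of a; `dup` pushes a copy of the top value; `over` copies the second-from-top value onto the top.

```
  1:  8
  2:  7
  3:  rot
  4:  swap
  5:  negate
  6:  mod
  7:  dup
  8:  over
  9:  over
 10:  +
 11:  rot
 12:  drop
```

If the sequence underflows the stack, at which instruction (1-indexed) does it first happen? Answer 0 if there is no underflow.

3

8 : 8
7 : 8 7
rot  — needs 3 operands, stack has 2 → underflow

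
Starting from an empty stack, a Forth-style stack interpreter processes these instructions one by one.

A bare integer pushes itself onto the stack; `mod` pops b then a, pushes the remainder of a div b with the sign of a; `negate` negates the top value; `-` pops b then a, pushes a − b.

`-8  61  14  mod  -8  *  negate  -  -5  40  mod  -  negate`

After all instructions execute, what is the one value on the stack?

-8      [-8]
61      [-8, 61]
14      [-8, 61, 14]
mod     [-8, 5]
-8      [-8, 5, -8]
*       [-8, -40]
negate  [-8, 40]
-       [-48]
-5      [-48, -5]
40      [-48, -5, 40]
mod     [-48, -5]
-       [-43]
negate  [43]

43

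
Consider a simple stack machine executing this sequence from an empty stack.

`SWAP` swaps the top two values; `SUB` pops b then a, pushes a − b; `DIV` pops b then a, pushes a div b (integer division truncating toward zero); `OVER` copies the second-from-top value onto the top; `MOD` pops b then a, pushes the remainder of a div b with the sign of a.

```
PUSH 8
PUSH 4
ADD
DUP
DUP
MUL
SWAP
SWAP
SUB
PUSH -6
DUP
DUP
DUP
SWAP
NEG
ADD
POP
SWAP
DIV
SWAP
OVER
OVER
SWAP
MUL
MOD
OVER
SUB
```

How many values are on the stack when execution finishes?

2

PUSH 8   [8]
PUSH 4   [8, 4]
ADD      [12]
DUP      [12, 12]
DUP      [12, 12, 12]
MUL      [12, 144]
SWAP     [144, 12]
SWAP     [12, 144]
SUB      [-132]
PUSH -6  [-132, -6]
DUP      [-132, -6, -6]
DUP      [-132, -6, -6, -6]
DUP      [-132, -6, -6, -6, -6]
SWAP     [-132, -6, -6, -6, -6]
NEG      [-132, -6, -6, -6, 6]
ADD      [-132, -6, -6, 0]
POP      [-132, -6, -6]
SWAP     [-132, -6, -6]
DIV      [-132, 1]
SWAP     [1, -132]
OVER     [1, -132, 1]
OVER     [1, -132, 1, -132]
SWAP     [1, -132, -132, 1]
MUL      [1, -132, -132]
MOD      [1, 0]
OVER     [1, 0, 1]
SUB      [1, -1]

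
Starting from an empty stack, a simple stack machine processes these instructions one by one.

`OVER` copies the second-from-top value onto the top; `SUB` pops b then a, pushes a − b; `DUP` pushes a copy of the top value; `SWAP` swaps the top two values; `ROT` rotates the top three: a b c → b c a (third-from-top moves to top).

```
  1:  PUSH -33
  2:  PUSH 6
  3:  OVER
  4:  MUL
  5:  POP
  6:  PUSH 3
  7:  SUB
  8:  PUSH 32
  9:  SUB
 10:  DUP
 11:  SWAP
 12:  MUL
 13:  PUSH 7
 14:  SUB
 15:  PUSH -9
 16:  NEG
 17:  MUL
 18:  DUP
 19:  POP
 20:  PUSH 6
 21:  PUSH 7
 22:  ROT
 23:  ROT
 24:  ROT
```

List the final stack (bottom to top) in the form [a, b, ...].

PUSH -33  -33
PUSH 6    -33 6
OVER      -33 6 -33
MUL       -33 -198
POP       -33
PUSH 3    -33 3
SUB       -36
PUSH 32   -36 32
SUB       -68
DUP       -68 -68
SWAP      -68 -68
MUL       4624
PUSH 7    4624 7
SUB       4617
PUSH -9   4617 -9
NEG       4617 9
MUL       41553
DUP       41553 41553
POP       41553
PUSH 6    41553 6
PUSH 7    41553 6 7
ROT       6 7 41553
ROT       7 41553 6
ROT       41553 6 7

[41553, 6, 7]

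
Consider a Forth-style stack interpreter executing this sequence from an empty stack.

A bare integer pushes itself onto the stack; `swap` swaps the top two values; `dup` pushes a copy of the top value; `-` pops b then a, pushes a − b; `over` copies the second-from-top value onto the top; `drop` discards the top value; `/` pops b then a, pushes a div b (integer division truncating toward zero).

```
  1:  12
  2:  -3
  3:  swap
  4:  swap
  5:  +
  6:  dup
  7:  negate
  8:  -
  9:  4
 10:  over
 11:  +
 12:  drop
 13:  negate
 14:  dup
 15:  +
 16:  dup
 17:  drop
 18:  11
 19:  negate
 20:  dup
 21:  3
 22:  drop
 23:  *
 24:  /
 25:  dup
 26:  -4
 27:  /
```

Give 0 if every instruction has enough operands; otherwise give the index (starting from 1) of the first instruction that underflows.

12     -> [12]
-3     -> [12, -3]
swap   -> [-3, 12]
swap   -> [12, -3]
+      -> [9]
dup    -> [9, 9]
negate -> [9, -9]
-      -> [18]
4      -> [18, 4]
over   -> [18, 4, 18]
+      -> [18, 22]
drop   -> [18]
negate -> [-18]
dup    -> [-18, -18]
+      -> [-36]
dup    -> [-36, -36]
drop   -> [-36]
11     -> [-36, 11]
negate -> [-36, -11]
dup    -> [-36, -11, -11]
3      -> [-36, -11, -11, 3]
drop   -> [-36, -11, -11]
*      -> [-36, 121]
/      -> [0]
dup    -> [0, 0]
-4     -> [0, 0, -4]
/      -> [0, 0]

0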